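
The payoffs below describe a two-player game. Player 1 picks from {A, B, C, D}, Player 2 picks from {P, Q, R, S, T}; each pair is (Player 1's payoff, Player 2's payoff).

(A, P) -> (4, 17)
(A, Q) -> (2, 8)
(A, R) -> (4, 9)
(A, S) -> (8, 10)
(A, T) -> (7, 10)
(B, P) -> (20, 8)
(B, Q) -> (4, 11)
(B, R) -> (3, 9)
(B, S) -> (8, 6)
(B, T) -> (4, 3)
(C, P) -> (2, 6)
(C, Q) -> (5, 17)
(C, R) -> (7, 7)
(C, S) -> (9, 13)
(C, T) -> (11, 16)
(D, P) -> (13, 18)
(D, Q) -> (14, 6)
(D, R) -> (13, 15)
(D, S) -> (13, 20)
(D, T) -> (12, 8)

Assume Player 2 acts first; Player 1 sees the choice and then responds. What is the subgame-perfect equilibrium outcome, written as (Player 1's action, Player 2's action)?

Player 1 best-responds to each possible Player 2 move:
- P: BR = B, leader payoff 8.
- Q: BR = D, leader payoff 6.
- R: BR = D, leader payoff 15.
- S: BR = D, leader payoff 20.
- T: BR = D, leader payoff 8.
Maximizing over 8, 6, 15, 20, 8, Player 2 chooses S. Subgame-perfect outcome: (D, S) with payoffs (13, 20).

(D, S)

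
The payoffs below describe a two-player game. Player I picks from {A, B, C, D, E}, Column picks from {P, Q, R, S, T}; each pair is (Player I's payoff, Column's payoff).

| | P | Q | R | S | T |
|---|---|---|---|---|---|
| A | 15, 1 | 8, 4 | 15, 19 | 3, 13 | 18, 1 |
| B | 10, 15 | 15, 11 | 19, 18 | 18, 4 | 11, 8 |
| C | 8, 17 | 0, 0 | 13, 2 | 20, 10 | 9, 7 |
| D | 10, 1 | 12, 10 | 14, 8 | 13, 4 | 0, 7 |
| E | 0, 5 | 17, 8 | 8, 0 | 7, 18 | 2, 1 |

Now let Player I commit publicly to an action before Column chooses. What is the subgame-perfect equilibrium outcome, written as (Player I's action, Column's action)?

(B, R)

Backward induction with Player I moving first.
- A: BR = R, leader payoff 15.
- B: BR = R, leader payoff 19.
- C: BR = P, leader payoff 8.
- D: BR = Q, leader payoff 12.
- E: BR = S, leader payoff 7.
Maximizing over 15, 19, 8, 12, 7, Player I chooses B. Subgame-perfect outcome: (B, R) with payoffs (19, 18).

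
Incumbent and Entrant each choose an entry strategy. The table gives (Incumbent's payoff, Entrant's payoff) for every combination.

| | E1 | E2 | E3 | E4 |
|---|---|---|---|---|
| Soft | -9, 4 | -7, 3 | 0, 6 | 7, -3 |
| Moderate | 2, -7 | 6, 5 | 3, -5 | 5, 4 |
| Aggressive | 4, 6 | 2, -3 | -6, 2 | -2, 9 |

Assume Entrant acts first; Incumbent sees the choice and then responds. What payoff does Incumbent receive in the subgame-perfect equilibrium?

Incumbent best-responds to each possible Entrant move:
- E1 → Incumbent plays Aggressive (best of -9, 2, 4); Entrant gets 6.
- E2 → Incumbent plays Moderate (best of -7, 6, 2); Entrant gets 5.
- E3 → Incumbent plays Moderate (best of 0, 3, -6); Entrant gets -5.
- E4 → Incumbent plays Soft (best of 7, 5, -2); Entrant gets -3.
Entrant's induced payoffs are 6, 5, -5, -3, so Entrant commits to E1. Subgame-perfect outcome: (Aggressive, E1) with payoffs (4, 6).

4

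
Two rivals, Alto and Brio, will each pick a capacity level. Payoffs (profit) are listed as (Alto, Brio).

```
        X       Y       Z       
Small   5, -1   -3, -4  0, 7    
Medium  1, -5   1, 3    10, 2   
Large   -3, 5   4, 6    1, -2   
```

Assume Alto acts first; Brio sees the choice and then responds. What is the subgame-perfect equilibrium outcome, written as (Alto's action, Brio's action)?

(Large, Y)

Solve by backward induction (Alto leads).
- Small → Brio plays Z (best of -1, -4, 7); Alto gets 0.
- Medium → Brio plays Y (best of -5, 3, 2); Alto gets 1.
- Large → Brio plays Y (best of 5, 6, -2); Alto gets 4.
Alto's induced payoffs are 0, 1, 4, so Alto commits to Large. Subgame-perfect outcome: (Large, Y) with payoffs (4, 6).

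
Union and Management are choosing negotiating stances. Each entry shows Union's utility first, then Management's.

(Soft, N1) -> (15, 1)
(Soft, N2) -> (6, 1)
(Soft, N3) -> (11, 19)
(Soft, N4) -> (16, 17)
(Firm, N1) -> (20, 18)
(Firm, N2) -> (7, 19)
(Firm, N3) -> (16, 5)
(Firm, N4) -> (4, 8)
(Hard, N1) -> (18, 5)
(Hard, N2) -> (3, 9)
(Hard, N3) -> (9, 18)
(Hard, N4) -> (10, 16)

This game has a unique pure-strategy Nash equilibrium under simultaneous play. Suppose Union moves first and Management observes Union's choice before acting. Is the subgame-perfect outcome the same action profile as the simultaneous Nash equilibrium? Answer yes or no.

Management best-responds to each possible Union move:
- Soft → Management plays N3 (best of 1, 1, 19, 17); Union gets 11.
- Firm → Management plays N2 (best of 18, 19, 5, 8); Union gets 7.
- Hard → Management plays N3 (best of 5, 9, 18, 16); Union gets 9.
Maximizing over 11, 7, 9, Union chooses Soft. Subgame-perfect outcome: (Soft, N3) with payoffs (11, 19).
Under simultaneous play:
Union's best replies: N1→Firm; N2→Firm; N3→Firm; N4→Soft.
Management's best replies: Soft→N3; Firm→N2; Hard→N3.
The unique mutual best reply is (Firm, N2), giving (7, 19).
Sequential outcome (Soft, N3) differs from the Nash profile (Firm, N2).

no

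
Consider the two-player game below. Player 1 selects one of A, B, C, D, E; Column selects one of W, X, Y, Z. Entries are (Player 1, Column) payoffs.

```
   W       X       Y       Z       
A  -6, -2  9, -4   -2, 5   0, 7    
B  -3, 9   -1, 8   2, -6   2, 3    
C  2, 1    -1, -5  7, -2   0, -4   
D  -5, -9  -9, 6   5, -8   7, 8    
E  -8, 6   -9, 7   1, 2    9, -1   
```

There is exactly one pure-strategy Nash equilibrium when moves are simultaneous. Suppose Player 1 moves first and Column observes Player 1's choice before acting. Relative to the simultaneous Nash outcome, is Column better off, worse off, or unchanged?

better off

Work backward from Column's decision.
- A: Column compares -2, -4, 5, 7 and picks Z; Player 1 would get 0.
- B: Column compares 9, 8, -6, 3 and picks W; Player 1 would get -3.
- C: Column compares 1, -5, -2, -4 and picks W; Player 1 would get 2.
- D: Column compares -9, 6, -8, 8 and picks Z; Player 1 would get 7.
- E: Column compares 6, 7, 2, -1 and picks X; Player 1 would get -9.
Player 1's induced payoffs are 0, -3, 2, 7, -9, so Player 1 commits to D. Subgame-perfect outcome: (D, Z) with payoffs (7, 8).
Under simultaneous play:
Player 1's best replies: W→C; X→A; Y→C; Z→E.
Column's best replies: A→Z; B→W; C→W; D→Z; E→X.
Only (C, W) has each player best-responding; Nash payoffs (2, 1).
Column earns 8 sequentially versus 1 at the Nash outcome: better off.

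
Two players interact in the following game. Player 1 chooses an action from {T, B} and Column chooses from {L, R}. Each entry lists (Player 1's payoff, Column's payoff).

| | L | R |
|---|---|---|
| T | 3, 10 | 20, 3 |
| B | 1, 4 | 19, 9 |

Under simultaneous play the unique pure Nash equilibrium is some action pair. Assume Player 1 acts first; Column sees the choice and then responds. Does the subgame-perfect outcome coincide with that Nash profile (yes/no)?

no

Work backward from Column's decision.
- T: Column compares 10, 3 and picks L; Player 1 would get 3.
- B: Column compares 4, 9 and picks R; Player 1 would get 19.
Maximizing over 3, 19, Player 1 chooses B. Subgame-perfect outcome: (B, R) with payoffs (19, 9).
For the simultaneous game, intersect best replies.
Player 1's best replies: L→T; R→T.
Column's best replies: T→L; B→R.
The unique mutual best reply is (T, L), giving (3, 10).
Sequential outcome (B, R) differs from the Nash profile (T, L).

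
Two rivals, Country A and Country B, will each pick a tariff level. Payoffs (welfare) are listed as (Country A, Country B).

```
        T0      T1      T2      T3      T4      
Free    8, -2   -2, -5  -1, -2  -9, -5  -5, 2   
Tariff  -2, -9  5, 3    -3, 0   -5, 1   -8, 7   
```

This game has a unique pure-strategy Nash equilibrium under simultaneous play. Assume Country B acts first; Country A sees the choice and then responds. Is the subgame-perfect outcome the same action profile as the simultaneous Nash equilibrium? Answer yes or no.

Work backward from Country A's decision.
- T0: Country A compares 8, -2 and picks Free; Country B would get -2.
- T1: Country A compares -2, 5 and picks Tariff; Country B would get 3.
- T2: Country A compares -1, -3 and picks Free; Country B would get -2.
- T3: Country A compares -9, -5 and picks Tariff; Country B would get 1.
- T4: Country A compares -5, -8 and picks Free; Country B would get 2.
Maximizing over -2, 3, -2, 1, 2, Country B chooses T1. Subgame-perfect outcome: (Tariff, T1) with payoffs (5, 3).
Under simultaneous play:
Country A's best replies: T0→Free; T1→Tariff; T2→Free; T3→Tariff; T4→Free.
Country B's best replies: Free→T4; Tariff→T4.
Only (Free, T4) has each player best-responding; Nash payoffs (-5, 2).
Sequential outcome (Tariff, T1) differs from the Nash profile (Free, T4).

no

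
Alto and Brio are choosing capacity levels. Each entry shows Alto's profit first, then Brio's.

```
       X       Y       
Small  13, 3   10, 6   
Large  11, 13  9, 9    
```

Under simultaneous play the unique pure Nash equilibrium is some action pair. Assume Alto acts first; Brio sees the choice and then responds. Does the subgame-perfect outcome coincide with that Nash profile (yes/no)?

no

Work backward from Brio's decision.
- Small: Brio compares 3, 6 and picks Y; Alto would get 10.
- Large: Brio compares 13, 9 and picks X; Alto would get 11.
Maximizing over 10, 11, Alto chooses Large. Subgame-perfect outcome: (Large, X) with payoffs (11, 13).
Now find the simultaneous Nash equilibrium.
Alto's best replies: X→Small; Y→Small.
Brio's best replies: Small→Y; Large→X.
The unique mutual best reply is (Small, Y), giving (10, 6).
Sequential outcome (Large, X) differs from the Nash profile (Small, Y).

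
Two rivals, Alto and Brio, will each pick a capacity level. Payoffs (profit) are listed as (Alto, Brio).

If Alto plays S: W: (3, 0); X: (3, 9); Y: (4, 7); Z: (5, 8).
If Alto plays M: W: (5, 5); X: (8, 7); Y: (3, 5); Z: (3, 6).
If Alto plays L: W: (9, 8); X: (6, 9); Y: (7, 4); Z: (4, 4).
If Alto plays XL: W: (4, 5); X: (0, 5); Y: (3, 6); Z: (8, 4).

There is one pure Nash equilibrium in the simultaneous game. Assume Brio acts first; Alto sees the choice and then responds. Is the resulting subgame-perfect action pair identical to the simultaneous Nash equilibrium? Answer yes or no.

Alto best-responds to each possible Brio move:
- W: Alto compares 3, 5, 9, 4 and picks L; Brio would get 8.
- X: Alto compares 3, 8, 6, 0 and picks M; Brio would get 7.
- Y: Alto compares 4, 3, 7, 3 and picks L; Brio would get 4.
- Z: Alto compares 5, 3, 4, 8 and picks XL; Brio would get 4.
Maximizing over 8, 7, 4, 4, Brio chooses W. Subgame-perfect outcome: (L, W) with payoffs (9, 8).
For the simultaneous game, intersect best replies.
Alto's best replies: W→L; X→M; Y→L; Z→XL.
Brio's best replies: S→X; M→X; L→X; XL→Y.
Only (M, X) has each player best-responding; Nash payoffs (8, 7).
Sequential outcome (L, W) differs from the Nash profile (M, X).

no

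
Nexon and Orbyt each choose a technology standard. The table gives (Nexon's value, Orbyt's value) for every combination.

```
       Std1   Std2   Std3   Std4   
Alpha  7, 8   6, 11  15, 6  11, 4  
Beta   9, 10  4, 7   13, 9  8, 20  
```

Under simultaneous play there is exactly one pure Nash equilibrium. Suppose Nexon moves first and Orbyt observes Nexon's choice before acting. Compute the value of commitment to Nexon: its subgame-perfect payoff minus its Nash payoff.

Solve by backward induction (Nexon leads).
- Alpha → Orbyt plays Std2 (best of 8, 11, 6, 4); Nexon gets 6.
- Beta → Orbyt plays Std4 (best of 10, 7, 9, 20); Nexon gets 8.
Nexon's induced payoffs are 6, 8, so Nexon commits to Beta. Subgame-perfect outcome: (Beta, Std4) with payoffs (8, 20).
For the simultaneous game, intersect best replies.
Nexon's best replies: Std1→Beta; Std2→Alpha; Std3→Alpha; Std4→Alpha.
Orbyt's best replies: Alpha→Std2; Beta→Std4.
Only (Alpha, Std2) has each player best-responding; Nash payoffs (6, 11).
Nexon's commitment gain: 8 − 6 = 2.

2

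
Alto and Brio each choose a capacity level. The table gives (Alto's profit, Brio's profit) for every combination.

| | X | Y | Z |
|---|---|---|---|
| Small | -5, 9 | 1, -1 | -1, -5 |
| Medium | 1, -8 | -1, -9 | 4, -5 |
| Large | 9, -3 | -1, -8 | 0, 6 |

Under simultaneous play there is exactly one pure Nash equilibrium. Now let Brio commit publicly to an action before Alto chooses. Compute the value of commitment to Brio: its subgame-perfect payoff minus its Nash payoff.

4

Backward induction with Brio moving first.
- X → Alto plays Large (best of -5, 1, 9); Brio gets -3.
- Y → Alto plays Small (best of 1, -1, -1); Brio gets -1.
- Z → Alto plays Medium (best of -1, 4, 0); Brio gets -5.
Maximizing over -3, -1, -5, Brio chooses Y. Subgame-perfect outcome: (Small, Y) with payoffs (1, -1).
For the simultaneous game, intersect best replies.
Alto's best replies: X→Large; Y→Small; Z→Medium.
Brio's best replies: Small→X; Medium→Z; Large→Z.
The unique mutual best reply is (Medium, Z), giving (4, -5).
Brio's commitment gain: -1 − -5 = 4.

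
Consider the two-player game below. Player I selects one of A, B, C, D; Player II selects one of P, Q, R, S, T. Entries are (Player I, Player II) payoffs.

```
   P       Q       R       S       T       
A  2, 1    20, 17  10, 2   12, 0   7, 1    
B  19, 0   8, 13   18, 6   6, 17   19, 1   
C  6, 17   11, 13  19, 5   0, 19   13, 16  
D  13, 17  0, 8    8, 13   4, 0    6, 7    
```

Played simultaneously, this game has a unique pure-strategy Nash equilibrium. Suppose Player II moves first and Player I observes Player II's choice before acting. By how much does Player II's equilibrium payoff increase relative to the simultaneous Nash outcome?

0

Backward induction with Player II moving first.
- P: BR = B, leader payoff 0.
- Q: BR = A, leader payoff 17.
- R: BR = C, leader payoff 5.
- S: BR = A, leader payoff 0.
- T: BR = B, leader payoff 1.
Maximizing over 0, 17, 5, 0, 1, Player II chooses Q. Subgame-perfect outcome: (A, Q) with payoffs (20, 17).
Under simultaneous play:
Player I's best replies: P→B; Q→A; R→C; S→A; T→B.
Player II's best replies: A→Q; B→S; C→S; D→P.
Only (A, Q) has each player best-responding; Nash payoffs (20, 17).
Player II's commitment gain: 17 − 17 = 0.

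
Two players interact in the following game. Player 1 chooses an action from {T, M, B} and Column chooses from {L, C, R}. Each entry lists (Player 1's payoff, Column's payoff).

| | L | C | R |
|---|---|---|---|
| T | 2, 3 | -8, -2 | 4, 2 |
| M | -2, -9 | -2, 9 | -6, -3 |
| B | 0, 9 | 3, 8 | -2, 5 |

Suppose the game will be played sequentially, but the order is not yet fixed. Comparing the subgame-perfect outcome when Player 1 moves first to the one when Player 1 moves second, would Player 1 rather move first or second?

If Player 1 leads: Column's best replies are T→L, M→C, B→L; Player 1's induced payoffs 2, -2, 0; outcome (T, L), payoffs (2, 3).
If Column leads: Player 1's best replies are L→T, C→B, R→T; Column's induced payoffs 3, 8, 2; outcome (B, C), payoffs (3, 8).
Player 1 gets 2 moving first and 3 moving second, so Player 1 prefers to move second.

second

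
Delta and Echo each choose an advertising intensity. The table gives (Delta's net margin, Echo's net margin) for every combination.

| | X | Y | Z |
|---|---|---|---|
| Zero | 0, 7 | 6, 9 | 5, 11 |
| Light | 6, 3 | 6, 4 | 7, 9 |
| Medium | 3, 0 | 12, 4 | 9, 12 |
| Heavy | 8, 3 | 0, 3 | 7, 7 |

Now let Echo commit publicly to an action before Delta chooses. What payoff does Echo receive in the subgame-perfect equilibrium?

Delta best-responds to each possible Echo move:
- X: BR = Heavy, leader payoff 3.
- Y: BR = Medium, leader payoff 4.
- Z: BR = Medium, leader payoff 12.
Among 3, 4, 12, the best is 12 at Z. Subgame-perfect outcome: (Medium, Z) with payoffs (9, 12).

12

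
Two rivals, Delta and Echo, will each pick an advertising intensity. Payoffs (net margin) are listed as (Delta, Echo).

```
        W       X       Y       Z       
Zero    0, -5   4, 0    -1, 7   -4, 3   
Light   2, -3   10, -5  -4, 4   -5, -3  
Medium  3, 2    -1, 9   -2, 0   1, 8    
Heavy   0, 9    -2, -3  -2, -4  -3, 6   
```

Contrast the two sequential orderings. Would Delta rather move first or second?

If Delta leads: Echo's best replies are Zero→Y, Light→Y, Medium→X, Heavy→W; Delta's induced payoffs -1, -4, -1, 0; outcome (Heavy, W), payoffs (0, 9).
If Echo leads: Delta's best replies are W→Medium, X→Light, Y→Zero, Z→Medium; Echo's induced payoffs 2, -5, 7, 8; outcome (Medium, Z), payoffs (1, 8).
Delta gets 0 moving first and 1 moving second, so Delta prefers to move second.

second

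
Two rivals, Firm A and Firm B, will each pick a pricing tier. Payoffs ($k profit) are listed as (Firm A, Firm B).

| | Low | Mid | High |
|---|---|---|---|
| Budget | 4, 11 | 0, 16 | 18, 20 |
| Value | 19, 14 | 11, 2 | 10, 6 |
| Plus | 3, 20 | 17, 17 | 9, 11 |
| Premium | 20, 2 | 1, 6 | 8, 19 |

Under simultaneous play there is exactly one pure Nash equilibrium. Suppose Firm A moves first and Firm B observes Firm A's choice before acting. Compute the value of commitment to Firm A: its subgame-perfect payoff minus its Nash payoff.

Solve by backward induction (Firm A leads).
- Budget: BR = High, leader payoff 18.
- Value: BR = Low, leader payoff 19.
- Plus: BR = Low, leader payoff 3.
- Premium: BR = High, leader payoff 8.
Among 18, 19, 3, 8, the best is 19 at Value. Subgame-perfect outcome: (Value, Low) with payoffs (19, 14).
Now find the simultaneous Nash equilibrium.
Firm A's best replies: Low→Premium; Mid→Plus; High→Budget.
Firm B's best replies: Budget→High; Value→Low; Plus→Low; Premium→High.
The unique mutual best reply is (Budget, High), giving (18, 20).
Firm A's commitment gain: 19 − 18 = 1.

1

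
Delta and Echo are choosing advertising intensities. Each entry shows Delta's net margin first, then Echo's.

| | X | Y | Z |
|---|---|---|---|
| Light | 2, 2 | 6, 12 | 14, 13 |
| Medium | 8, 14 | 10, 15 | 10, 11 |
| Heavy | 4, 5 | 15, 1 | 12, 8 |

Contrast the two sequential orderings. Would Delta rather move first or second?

first

If Delta leads: Echo's best replies are Light→Z, Medium→Y, Heavy→Z; Delta's induced payoffs 14, 10, 12; outcome (Light, Z), payoffs (14, 13).
If Echo leads: Delta's best replies are X→Medium, Y→Heavy, Z→Light; Echo's induced payoffs 14, 1, 13; outcome (Medium, X), payoffs (8, 14).
Delta gets 14 moving first and 8 moving second, so Delta prefers to move first.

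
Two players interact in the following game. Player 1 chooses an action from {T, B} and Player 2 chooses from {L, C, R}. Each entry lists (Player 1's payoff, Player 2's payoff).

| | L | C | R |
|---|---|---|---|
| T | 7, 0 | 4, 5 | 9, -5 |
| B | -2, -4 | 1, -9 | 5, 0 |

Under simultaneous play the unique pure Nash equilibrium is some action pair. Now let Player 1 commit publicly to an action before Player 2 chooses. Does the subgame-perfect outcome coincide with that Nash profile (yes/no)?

Work backward from Player 2's decision.
- T → Player 2 plays C (best of 0, 5, -5); Player 1 gets 4.
- B → Player 2 plays R (best of -4, -9, 0); Player 1 gets 5.
Player 1's induced payoffs are 4, 5, so Player 1 commits to B. Subgame-perfect outcome: (B, R) with payoffs (5, 0).
Under simultaneous play:
Player 1's best replies: L→T; C→T; R→T.
Player 2's best replies: T→C; B→R.
Only (T, C) has each player best-responding; Nash payoffs (4, 5).
Sequential outcome (B, R) differs from the Nash profile (T, C).

no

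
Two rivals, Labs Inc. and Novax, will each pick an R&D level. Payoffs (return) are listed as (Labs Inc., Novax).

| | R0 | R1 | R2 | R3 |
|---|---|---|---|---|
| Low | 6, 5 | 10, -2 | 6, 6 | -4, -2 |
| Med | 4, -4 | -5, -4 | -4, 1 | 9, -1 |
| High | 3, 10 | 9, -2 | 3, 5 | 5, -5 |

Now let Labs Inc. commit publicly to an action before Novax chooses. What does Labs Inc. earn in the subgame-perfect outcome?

Novax best-responds to each possible Labs Inc. move:
- Low: BR = R2, leader payoff 6.
- Med: BR = R2, leader payoff -4.
- High: BR = R0, leader payoff 3.
Labs Inc.'s induced payoffs are 6, -4, 3, so Labs Inc. commits to Low. Subgame-perfect outcome: (Low, R2) with payoffs (6, 6).

6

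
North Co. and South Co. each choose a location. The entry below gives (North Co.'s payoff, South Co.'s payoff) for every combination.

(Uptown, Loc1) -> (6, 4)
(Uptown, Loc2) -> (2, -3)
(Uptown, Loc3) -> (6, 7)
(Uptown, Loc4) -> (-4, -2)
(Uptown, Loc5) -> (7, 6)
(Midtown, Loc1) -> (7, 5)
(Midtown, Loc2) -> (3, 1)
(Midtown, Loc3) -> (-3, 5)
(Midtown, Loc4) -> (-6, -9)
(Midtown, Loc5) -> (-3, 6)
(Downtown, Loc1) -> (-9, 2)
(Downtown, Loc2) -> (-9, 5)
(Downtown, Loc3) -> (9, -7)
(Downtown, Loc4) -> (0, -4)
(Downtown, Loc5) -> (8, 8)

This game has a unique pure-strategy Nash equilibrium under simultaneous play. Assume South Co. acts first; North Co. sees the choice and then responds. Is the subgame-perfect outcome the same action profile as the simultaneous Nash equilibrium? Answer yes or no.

North Co. best-responds to each possible South Co. move:
- Loc1: BR = Midtown, leader payoff 5.
- Loc2: BR = Midtown, leader payoff 1.
- Loc3: BR = Downtown, leader payoff -7.
- Loc4: BR = Downtown, leader payoff -4.
- Loc5: BR = Downtown, leader payoff 8.
Maximizing over 5, 1, -7, -4, 8, South Co. chooses Loc5. Subgame-perfect outcome: (Downtown, Loc5) with payoffs (8, 8).
Now find the simultaneous Nash equilibrium.
North Co.'s best replies: Loc1→Midtown; Loc2→Midtown; Loc3→Downtown; Loc4→Downtown; Loc5→Downtown.
South Co.'s best replies: Uptown→Loc3; Midtown→Loc5; Downtown→Loc5.
The unique mutual best reply is (Downtown, Loc5), giving (8, 8).
Sequential outcome (Downtown, Loc5) coincides with the Nash profile (Downtown, Loc5).

yes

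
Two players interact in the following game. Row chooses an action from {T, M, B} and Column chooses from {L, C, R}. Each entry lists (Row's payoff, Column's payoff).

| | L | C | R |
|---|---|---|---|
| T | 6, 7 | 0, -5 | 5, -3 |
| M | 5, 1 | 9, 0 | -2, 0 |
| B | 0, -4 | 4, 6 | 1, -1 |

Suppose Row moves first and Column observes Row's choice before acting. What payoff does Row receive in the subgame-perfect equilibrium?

Column best-responds to each possible Row move:
- T → Column plays L (best of 7, -5, -3); Row gets 6.
- M → Column plays L (best of 1, 0, 0); Row gets 5.
- B → Column plays C (best of -4, 6, -1); Row gets 4.
Maximizing over 6, 5, 4, Row chooses T. Subgame-perfect outcome: (T, L) with payoffs (6, 7).

6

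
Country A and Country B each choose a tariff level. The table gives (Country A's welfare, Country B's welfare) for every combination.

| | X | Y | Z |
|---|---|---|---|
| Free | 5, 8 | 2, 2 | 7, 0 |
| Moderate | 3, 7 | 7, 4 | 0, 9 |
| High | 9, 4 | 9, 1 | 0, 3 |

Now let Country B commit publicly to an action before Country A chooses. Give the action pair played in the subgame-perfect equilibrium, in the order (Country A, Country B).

(High, X)

Work backward from Country A's decision.
- X → Country A plays High (best of 5, 3, 9); Country B gets 4.
- Y → Country A plays High (best of 2, 7, 9); Country B gets 1.
- Z → Country A plays Free (best of 7, 0, 0); Country B gets 0.
Country B's induced payoffs are 4, 1, 0, so Country B commits to X. Subgame-perfect outcome: (High, X) with payoffs (9, 4).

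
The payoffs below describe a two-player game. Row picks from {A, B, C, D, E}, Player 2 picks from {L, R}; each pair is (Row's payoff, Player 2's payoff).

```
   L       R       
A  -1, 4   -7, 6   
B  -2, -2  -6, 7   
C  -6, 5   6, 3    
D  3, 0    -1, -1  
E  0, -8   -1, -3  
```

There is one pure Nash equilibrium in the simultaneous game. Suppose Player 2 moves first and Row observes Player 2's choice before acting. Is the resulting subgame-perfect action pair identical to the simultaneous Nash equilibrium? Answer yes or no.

no

Work backward from Row's decision.
- L: BR = D, leader payoff 0.
- R: BR = C, leader payoff 3.
Among 0, 3, the best is 3 at R. Subgame-perfect outcome: (C, R) with payoffs (6, 3).
Now find the simultaneous Nash equilibrium.
Row's best replies: L→D; R→C.
Player 2's best replies: A→R; B→R; C→L; D→L; E→R.
The unique mutual best reply is (D, L), giving (3, 0).
Sequential outcome (C, R) differs from the Nash profile (D, L).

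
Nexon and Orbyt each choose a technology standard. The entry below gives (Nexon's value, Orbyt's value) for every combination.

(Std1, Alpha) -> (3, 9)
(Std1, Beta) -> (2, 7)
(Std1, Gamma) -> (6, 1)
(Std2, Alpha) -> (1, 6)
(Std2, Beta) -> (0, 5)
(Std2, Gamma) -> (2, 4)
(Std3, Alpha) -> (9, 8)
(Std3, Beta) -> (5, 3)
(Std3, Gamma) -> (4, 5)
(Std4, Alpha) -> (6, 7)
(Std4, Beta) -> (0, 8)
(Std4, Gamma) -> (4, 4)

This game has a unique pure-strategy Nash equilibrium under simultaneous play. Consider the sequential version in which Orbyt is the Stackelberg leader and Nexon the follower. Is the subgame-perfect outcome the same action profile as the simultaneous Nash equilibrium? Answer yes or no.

Nexon best-responds to each possible Orbyt move:
- Alpha: Nexon compares 3, 1, 9, 6 and picks Std3; Orbyt would get 8.
- Beta: Nexon compares 2, 0, 5, 0 and picks Std3; Orbyt would get 3.
- Gamma: Nexon compares 6, 2, 4, 4 and picks Std1; Orbyt would get 1.
Maximizing over 8, 3, 1, Orbyt chooses Alpha. Subgame-perfect outcome: (Std3, Alpha) with payoffs (9, 8).
For the simultaneous game, intersect best replies.
Nexon's best replies: Alpha→Std3; Beta→Std3; Gamma→Std1.
Orbyt's best replies: Std1→Alpha; Std2→Alpha; Std3→Alpha; Std4→Beta.
Only (Std3, Alpha) has each player best-responding; Nash payoffs (9, 8).
Sequential outcome (Std3, Alpha) coincides with the Nash profile (Std3, Alpha).

yes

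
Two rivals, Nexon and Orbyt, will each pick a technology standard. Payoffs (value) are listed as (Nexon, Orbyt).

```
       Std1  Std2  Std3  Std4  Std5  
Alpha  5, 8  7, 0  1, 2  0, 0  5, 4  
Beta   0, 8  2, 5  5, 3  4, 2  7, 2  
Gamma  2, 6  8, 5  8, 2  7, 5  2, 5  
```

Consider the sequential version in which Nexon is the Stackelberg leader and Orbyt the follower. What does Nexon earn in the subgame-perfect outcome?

5

Backward induction with Nexon moving first.
- Alpha → Orbyt plays Std1 (best of 8, 0, 2, 0, 4); Nexon gets 5.
- Beta → Orbyt plays Std1 (best of 8, 5, 3, 2, 2); Nexon gets 0.
- Gamma → Orbyt plays Std1 (best of 6, 5, 2, 5, 5); Nexon gets 2.
Maximizing over 5, 0, 2, Nexon chooses Alpha. Subgame-perfect outcome: (Alpha, Std1) with payoffs (5, 8).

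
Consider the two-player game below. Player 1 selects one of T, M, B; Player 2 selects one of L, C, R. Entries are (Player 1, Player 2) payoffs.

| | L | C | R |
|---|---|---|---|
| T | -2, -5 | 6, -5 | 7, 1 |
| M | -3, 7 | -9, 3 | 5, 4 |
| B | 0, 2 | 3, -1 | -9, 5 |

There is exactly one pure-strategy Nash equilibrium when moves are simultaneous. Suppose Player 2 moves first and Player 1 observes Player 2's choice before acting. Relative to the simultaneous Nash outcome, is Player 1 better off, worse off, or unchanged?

Backward induction with Player 2 moving first.
- L: Player 1 compares -2, -3, 0 and picks B; Player 2 would get 2.
- C: Player 1 compares 6, -9, 3 and picks T; Player 2 would get -5.
- R: Player 1 compares 7, 5, -9 and picks T; Player 2 would get 1.
Maximizing over 2, -5, 1, Player 2 chooses L. Subgame-perfect outcome: (B, L) with payoffs (0, 2).
Under simultaneous play:
Player 1's best replies: L→B; C→T; R→T.
Player 2's best replies: T→R; M→L; B→R.
The unique mutual best reply is (T, R), giving (7, 1).
Player 1 earns 0 sequentially versus 7 at the Nash outcome: worse off.

worse off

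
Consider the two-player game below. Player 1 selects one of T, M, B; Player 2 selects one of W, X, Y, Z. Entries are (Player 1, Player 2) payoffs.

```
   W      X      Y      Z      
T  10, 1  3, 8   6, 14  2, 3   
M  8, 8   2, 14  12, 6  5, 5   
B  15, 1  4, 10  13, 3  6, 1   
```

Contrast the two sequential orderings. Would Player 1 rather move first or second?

If Player 1 leads: Player 2's best replies are T→Y, M→X, B→X; Player 1's induced payoffs 6, 2, 4; outcome (T, Y), payoffs (6, 14).
If Player 2 leads: Player 1's best replies are W→B, X→B, Y→B, Z→B; Player 2's induced payoffs 1, 10, 3, 1; outcome (B, X), payoffs (4, 10).
Player 1 gets 6 moving first and 4 moving second, so Player 1 prefers to move first.

first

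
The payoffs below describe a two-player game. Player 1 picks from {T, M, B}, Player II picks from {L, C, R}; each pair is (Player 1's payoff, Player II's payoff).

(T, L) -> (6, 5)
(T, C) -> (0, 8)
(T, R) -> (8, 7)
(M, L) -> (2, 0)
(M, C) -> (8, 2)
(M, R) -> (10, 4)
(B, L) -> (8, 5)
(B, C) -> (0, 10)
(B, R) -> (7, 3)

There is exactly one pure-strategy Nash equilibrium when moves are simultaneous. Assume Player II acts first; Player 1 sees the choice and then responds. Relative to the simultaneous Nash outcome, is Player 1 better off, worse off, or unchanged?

worse off

Backward induction with Player II moving first.
- L → Player 1 plays B (best of 6, 2, 8); Player II gets 5.
- C → Player 1 plays M (best of 0, 8, 0); Player II gets 2.
- R → Player 1 plays M (best of 8, 10, 7); Player II gets 4.
Player II's induced payoffs are 5, 2, 4, so Player II commits to L. Subgame-perfect outcome: (B, L) with payoffs (8, 5).
For the simultaneous game, intersect best replies.
Player 1's best replies: L→B; C→M; R→M.
Player II's best replies: T→C; M→R; B→C.
Only (M, R) has each player best-responding; Nash payoffs (10, 4).
Player 1 earns 8 sequentially versus 10 at the Nash outcome: worse off.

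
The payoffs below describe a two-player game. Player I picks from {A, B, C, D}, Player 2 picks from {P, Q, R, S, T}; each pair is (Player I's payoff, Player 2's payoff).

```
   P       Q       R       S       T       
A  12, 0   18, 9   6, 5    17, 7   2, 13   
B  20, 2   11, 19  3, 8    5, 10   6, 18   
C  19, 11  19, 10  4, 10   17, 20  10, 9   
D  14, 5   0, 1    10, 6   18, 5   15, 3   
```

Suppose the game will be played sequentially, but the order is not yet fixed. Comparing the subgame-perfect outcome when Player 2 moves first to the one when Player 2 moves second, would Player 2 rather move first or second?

If Player I leads: Player 2's best replies are A→T, B→Q, C→S, D→R; Player I's induced payoffs 2, 11, 17, 10; outcome (C, S), payoffs (17, 20).
If Player 2 leads: Player I's best replies are P→B, Q→C, R→D, S→D, T→D; Player 2's induced payoffs 2, 10, 6, 5, 3; outcome (C, Q), payoffs (19, 10).
Player 2 gets 10 moving first and 20 moving second, so Player 2 prefers to move second.

second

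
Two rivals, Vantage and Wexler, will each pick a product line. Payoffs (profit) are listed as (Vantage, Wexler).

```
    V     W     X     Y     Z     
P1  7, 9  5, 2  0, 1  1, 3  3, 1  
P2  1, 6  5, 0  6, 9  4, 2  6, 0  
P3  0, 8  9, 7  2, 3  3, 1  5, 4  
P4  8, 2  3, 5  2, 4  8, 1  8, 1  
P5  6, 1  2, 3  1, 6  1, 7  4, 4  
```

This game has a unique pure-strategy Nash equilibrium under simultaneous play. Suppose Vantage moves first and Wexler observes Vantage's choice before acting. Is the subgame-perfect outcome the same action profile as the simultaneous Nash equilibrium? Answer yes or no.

Backward induction with Vantage moving first.
- P1 → Wexler plays V (best of 9, 2, 1, 3, 1); Vantage gets 7.
- P2 → Wexler plays X (best of 6, 0, 9, 2, 0); Vantage gets 6.
- P3 → Wexler plays V (best of 8, 7, 3, 1, 4); Vantage gets 0.
- P4 → Wexler plays W (best of 2, 5, 4, 1, 1); Vantage gets 3.
- P5 → Wexler plays Y (best of 1, 3, 6, 7, 4); Vantage gets 1.
Among 7, 6, 0, 3, 1, the best is 7 at P1. Subgame-perfect outcome: (P1, V) with payoffs (7, 9).
For the simultaneous game, intersect best replies.
Vantage's best replies: V→P4; W→P3; X→P2; Y→P4; Z→P4.
Wexler's best replies: P1→V; P2→X; P3→V; P4→W; P5→Y.
The unique mutual best reply is (P2, X), giving (6, 9).
Sequential outcome (P1, V) differs from the Nash profile (P2, X).

no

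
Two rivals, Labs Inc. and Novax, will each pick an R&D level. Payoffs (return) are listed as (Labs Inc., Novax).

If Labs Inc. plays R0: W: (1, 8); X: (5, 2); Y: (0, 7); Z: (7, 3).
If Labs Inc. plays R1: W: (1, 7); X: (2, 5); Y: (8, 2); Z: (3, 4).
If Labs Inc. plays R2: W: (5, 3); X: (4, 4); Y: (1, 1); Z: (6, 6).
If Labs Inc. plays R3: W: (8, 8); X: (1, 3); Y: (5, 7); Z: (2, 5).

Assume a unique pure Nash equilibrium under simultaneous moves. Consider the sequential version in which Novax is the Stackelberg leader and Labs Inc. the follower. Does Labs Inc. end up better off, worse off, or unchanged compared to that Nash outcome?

Labs Inc. best-responds to each possible Novax move:
- W: Labs Inc. compares 1, 1, 5, 8 and picks R3; Novax would get 8.
- X: Labs Inc. compares 5, 2, 4, 1 and picks R0; Novax would get 2.
- Y: Labs Inc. compares 0, 8, 1, 5 and picks R1; Novax would get 2.
- Z: Labs Inc. compares 7, 3, 6, 2 and picks R0; Novax would get 3.
Maximizing over 8, 2, 2, 3, Novax chooses W. Subgame-perfect outcome: (R3, W) with payoffs (8, 8).
Now find the simultaneous Nash equilibrium.
Labs Inc.'s best replies: W→R3; X→R0; Y→R1; Z→R0.
Novax's best replies: R0→W; R1→W; R2→Z; R3→W.
Only (R3, W) has each player best-responding; Nash payoffs (8, 8).
Labs Inc. earns 8 sequentially versus 8 at the Nash outcome: unchanged.

unchanged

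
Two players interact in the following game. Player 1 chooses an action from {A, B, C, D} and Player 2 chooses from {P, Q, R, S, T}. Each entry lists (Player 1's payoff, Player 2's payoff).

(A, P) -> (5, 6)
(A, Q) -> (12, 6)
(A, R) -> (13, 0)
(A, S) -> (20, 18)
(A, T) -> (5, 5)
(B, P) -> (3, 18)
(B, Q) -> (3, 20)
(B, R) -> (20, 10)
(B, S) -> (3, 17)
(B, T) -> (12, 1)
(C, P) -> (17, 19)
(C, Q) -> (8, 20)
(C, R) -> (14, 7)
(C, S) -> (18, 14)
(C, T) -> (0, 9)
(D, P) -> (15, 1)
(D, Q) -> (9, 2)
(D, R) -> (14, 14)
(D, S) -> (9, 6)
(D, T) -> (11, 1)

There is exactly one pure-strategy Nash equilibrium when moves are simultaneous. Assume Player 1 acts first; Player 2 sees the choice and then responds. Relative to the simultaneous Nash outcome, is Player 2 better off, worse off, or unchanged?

unchanged

Backward induction with Player 1 moving first.
- A: Player 2 compares 6, 6, 0, 18, 5 and picks S; Player 1 would get 20.
- B: Player 2 compares 18, 20, 10, 17, 1 and picks Q; Player 1 would get 3.
- C: Player 2 compares 19, 20, 7, 14, 9 and picks Q; Player 1 would get 8.
- D: Player 2 compares 1, 2, 14, 6, 1 and picks R; Player 1 would get 14.
Among 20, 3, 8, 14, the best is 20 at A. Subgame-perfect outcome: (A, S) with payoffs (20, 18).
For the simultaneous game, intersect best replies.
Player 1's best replies: P→C; Q→A; R→B; S→A; T→B.
Player 2's best replies: A→S; B→Q; C→Q; D→R.
The unique mutual best reply is (A, S), giving (20, 18).
Player 2 earns 18 sequentially versus 18 at the Nash outcome: unchanged.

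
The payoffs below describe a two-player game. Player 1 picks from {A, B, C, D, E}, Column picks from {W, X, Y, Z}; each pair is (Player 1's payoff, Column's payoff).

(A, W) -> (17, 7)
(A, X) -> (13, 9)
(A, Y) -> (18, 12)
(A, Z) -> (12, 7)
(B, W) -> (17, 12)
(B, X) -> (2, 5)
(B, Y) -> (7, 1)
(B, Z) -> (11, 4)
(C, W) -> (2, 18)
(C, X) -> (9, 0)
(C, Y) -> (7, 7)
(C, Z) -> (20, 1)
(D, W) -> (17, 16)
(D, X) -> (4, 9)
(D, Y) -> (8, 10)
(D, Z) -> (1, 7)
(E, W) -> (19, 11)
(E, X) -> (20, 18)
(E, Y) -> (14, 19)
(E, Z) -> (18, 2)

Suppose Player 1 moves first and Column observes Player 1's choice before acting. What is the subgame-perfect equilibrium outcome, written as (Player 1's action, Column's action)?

Solve by backward induction (Player 1 leads).
- A → Column plays Y (best of 7, 9, 12, 7); Player 1 gets 18.
- B → Column plays W (best of 12, 5, 1, 4); Player 1 gets 17.
- C → Column plays W (best of 18, 0, 7, 1); Player 1 gets 2.
- D → Column plays W (best of 16, 9, 10, 7); Player 1 gets 17.
- E → Column plays Y (best of 11, 18, 19, 2); Player 1 gets 14.
Among 18, 17, 2, 17, 14, the best is 18 at A. Subgame-perfect outcome: (A, Y) with payoffs (18, 12).

(A, Y)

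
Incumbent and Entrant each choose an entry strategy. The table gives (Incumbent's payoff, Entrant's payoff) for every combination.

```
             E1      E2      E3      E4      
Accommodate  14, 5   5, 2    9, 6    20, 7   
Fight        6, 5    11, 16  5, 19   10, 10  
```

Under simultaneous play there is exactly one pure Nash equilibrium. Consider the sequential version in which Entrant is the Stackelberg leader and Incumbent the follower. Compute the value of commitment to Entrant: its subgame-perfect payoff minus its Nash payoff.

Backward induction with Entrant moving first.
- E1: Incumbent compares 14, 6 and picks Accommodate; Entrant would get 5.
- E2: Incumbent compares 5, 11 and picks Fight; Entrant would get 16.
- E3: Incumbent compares 9, 5 and picks Accommodate; Entrant would get 6.
- E4: Incumbent compares 20, 10 and picks Accommodate; Entrant would get 7.
Maximizing over 5, 16, 6, 7, Entrant chooses E2. Subgame-perfect outcome: (Fight, E2) with payoffs (11, 16).
For the simultaneous game, intersect best replies.
Incumbent's best replies: E1→Accommodate; E2→Fight; E3→Accommodate; E4→Accommodate.
Entrant's best replies: Accommodate→E4; Fight→E3.
Only (Accommodate, E4) has each player best-responding; Nash payoffs (20, 7).
Entrant's commitment gain: 16 − 7 = 9.

9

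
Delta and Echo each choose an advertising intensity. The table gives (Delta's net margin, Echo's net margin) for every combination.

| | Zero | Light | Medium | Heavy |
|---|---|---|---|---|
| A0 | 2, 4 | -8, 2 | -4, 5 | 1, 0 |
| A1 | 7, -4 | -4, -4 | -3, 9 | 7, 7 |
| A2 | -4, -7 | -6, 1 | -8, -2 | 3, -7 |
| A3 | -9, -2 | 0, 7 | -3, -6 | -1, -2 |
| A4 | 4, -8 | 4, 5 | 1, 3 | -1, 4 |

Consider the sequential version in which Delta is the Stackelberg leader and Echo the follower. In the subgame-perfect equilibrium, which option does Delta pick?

Backward induction with Delta moving first.
- A0: Echo compares 4, 2, 5, 0 and picks Medium; Delta would get -4.
- A1: Echo compares -4, -4, 9, 7 and picks Medium; Delta would get -3.
- A2: Echo compares -7, 1, -2, -7 and picks Light; Delta would get -6.
- A3: Echo compares -2, 7, -6, -2 and picks Light; Delta would get 0.
- A4: Echo compares -8, 5, 3, 4 and picks Light; Delta would get 4.
Maximizing over -4, -3, -6, 0, 4, Delta chooses A4. Subgame-perfect outcome: (A4, Light) with payoffs (4, 5).

A4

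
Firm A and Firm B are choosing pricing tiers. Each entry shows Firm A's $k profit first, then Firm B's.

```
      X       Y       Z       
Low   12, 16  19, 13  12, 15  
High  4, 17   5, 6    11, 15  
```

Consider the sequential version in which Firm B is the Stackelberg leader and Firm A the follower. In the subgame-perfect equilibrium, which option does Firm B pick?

X

Solve by backward induction (Firm B leads).
- X → Firm A plays Low (best of 12, 4); Firm B gets 16.
- Y → Firm A plays Low (best of 19, 5); Firm B gets 13.
- Z → Firm A plays Low (best of 12, 11); Firm B gets 15.
Firm B's induced payoffs are 16, 13, 15, so Firm B commits to X. Subgame-perfect outcome: (Low, X) with payoffs (12, 16).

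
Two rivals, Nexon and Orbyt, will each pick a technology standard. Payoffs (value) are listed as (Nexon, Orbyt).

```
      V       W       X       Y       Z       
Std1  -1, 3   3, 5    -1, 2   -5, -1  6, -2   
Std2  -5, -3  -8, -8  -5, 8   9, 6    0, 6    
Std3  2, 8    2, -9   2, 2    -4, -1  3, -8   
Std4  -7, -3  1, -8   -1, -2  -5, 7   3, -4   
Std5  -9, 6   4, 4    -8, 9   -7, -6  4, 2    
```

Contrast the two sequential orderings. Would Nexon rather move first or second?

first

If Nexon leads: Orbyt's best replies are Std1→W, Std2→X, Std3→V, Std4→Y, Std5→X; Nexon's induced payoffs 3, -5, 2, -5, -8; outcome (Std1, W), payoffs (3, 5).
If Orbyt leads: Nexon's best replies are V→Std3, W→Std5, X→Std3, Y→Std2, Z→Std1; Orbyt's induced payoffs 8, 4, 2, 6, -2; outcome (Std3, V), payoffs (2, 8).
Nexon gets 3 moving first and 2 moving second, so Nexon prefers to move first.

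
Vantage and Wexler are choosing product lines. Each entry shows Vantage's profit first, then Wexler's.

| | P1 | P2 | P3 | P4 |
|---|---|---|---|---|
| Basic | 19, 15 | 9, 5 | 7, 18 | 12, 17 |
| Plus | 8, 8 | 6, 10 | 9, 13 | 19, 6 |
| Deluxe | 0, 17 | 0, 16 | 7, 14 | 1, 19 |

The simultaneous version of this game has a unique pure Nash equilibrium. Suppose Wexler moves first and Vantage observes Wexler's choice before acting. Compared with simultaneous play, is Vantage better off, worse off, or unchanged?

better off

Vantage best-responds to each possible Wexler move:
- P1 → Vantage plays Basic (best of 19, 8, 0); Wexler gets 15.
- P2 → Vantage plays Basic (best of 9, 6, 0); Wexler gets 5.
- P3 → Vantage plays Plus (best of 7, 9, 7); Wexler gets 13.
- P4 → Vantage plays Plus (best of 12, 19, 1); Wexler gets 6.
Wexler's induced payoffs are 15, 5, 13, 6, so Wexler commits to P1. Subgame-perfect outcome: (Basic, P1) with payoffs (19, 15).
Under simultaneous play:
Vantage's best replies: P1→Basic; P2→Basic; P3→Plus; P4→Plus.
Wexler's best replies: Basic→P3; Plus→P3; Deluxe→P4.
The unique mutual best reply is (Plus, P3), giving (9, 13).
Vantage earns 19 sequentially versus 9 at the Nash outcome: better off.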